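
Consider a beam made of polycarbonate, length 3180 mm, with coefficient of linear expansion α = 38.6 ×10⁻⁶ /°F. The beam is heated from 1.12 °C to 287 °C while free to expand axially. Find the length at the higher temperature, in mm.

Convert α: 38.6×10⁻⁶/°F × (9/5) = 69.5×10⁻⁶/K.
ΔT = 287 − 1.12 = 285.9 K.
ΔL = α·L₀·ΔT = 69.5×10⁻⁶ × 3180 mm × 285.9 K = 63.2 mm.
L = L₀ + ΔL = 3180 + 63.2 = 3243.2 mm.

3243.2 mm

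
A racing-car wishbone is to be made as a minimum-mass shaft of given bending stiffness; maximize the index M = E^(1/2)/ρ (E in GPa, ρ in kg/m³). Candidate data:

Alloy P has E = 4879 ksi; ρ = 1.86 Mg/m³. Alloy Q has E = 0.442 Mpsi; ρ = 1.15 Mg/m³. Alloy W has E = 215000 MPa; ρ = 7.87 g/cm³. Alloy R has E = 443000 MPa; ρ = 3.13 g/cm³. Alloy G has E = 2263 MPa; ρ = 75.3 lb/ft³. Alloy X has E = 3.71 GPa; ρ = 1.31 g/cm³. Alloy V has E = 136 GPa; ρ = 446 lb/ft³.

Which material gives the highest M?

After converting to SI:
  alloy P: E = 33.64 GPa, ρ = 1860 kg/m³
  alloy Q: E = 3.047 GPa, ρ = 1150 kg/m³
  alloy W: E = 215.0 GPa, ρ = 7870 kg/m³
  alloy R: E = 443.0 GPa, ρ = 3130 kg/m³
  alloy G: E = 2.263 GPa, ρ = 1206 kg/m³
  alloy X: E = 3.710 GPa, ρ = 1310 kg/m³
  alloy V: E = 136.0 GPa, ρ = 7144 kg/m³
  alloy R: M = 6.72×10⁻³
  alloy P: M = 3.12×10⁻³
  alloy W: M = 1.86×10⁻³
  alloy V: M = 1.63×10⁻³
  alloy Q: M = 1.52×10⁻³
  alloy X: M = 1.47×10⁻³
  alloy G: M = 1.25×10⁻³
Highest index: alloy R.

alloy R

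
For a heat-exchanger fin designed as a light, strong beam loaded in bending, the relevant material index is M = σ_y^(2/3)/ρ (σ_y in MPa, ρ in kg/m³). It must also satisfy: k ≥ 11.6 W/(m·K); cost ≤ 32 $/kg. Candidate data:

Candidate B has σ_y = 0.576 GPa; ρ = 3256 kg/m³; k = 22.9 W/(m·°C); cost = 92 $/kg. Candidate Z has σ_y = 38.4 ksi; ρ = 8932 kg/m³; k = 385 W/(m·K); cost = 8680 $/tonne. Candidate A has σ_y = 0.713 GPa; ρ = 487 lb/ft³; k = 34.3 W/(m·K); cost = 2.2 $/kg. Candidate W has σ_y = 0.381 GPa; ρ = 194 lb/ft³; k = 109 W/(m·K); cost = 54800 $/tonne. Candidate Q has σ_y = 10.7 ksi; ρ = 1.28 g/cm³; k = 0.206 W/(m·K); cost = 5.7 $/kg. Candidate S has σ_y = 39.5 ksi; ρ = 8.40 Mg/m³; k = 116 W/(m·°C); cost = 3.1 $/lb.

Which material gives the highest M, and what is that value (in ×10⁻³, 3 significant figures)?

Screen on constraints: k ≥ 11.6 W/(m·K); cost ≤ 32 $/kg. Survivors: candidate Z, candidate A, candidate S.
In SI units:
  candidate Z: σ_y = 264.8 MPa, ρ = 8932 kg/m³
  candidate A: σ_y = 713.0 MPa, ρ = 7801 kg/m³
  candidate S: σ_y = 272.3 MPa, ρ = 8400 kg/m³
  candidate A: M = 10.2×10⁻³
  candidate S: M = 5.00×10⁻³
  candidate Z: M = 4.62×10⁻³
Candidate A has the largest M.

candidate A, M = 10.2×10⁻³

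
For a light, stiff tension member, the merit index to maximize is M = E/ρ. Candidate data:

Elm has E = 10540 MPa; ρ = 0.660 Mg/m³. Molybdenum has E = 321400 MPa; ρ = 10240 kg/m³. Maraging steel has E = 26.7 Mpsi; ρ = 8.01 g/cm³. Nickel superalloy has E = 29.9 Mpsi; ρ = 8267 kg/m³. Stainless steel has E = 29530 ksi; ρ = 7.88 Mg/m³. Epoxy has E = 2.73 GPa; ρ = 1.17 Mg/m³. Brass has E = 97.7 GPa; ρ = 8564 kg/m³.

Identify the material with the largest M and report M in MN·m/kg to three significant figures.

molybdenum, M = 31.4 MN·m/kg

After converting to SI:
  elm: E = 10.54 GPa, ρ = 660.0 kg/m³
  molybdenum: E = 321.4 GPa, ρ = 10240 kg/m³
  maraging steel: E = 184.1 GPa, ρ = 8010 kg/m³
  nickel superalloy: E = 206.2 GPa, ρ = 8267 kg/m³
  stainless steel: E = 203.6 GPa, ρ = 7880 kg/m³
  epoxy: E = 2.730 GPa, ρ = 1170 kg/m³
  brass: E = 97.70 GPa, ρ = 8564 kg/m³
  molybdenum: M = 31.4 MN·m/kg
  stainless steel: M = 25.8 MN·m/kg
  nickel superalloy: M = 24.9 MN·m/kg
  maraging steel: M = 23.0 MN·m/kg
  elm: M = 16.0 MN·m/kg
  brass: M = 11.4 MN·m/kg
  epoxy: M = 2.33 MN·m/kg
Molybdenum has the largest M.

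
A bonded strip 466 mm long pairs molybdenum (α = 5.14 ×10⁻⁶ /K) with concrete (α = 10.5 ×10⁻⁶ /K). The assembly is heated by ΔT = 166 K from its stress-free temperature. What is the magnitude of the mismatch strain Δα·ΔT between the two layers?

8.90×10⁻⁴

Δα = |5.14 − 10.5|×10⁻⁶/K = 5.36×10⁻⁶/K.
Mismatch strain = Δα·ΔT = 5.36×10⁻⁶ × 166.0 = 8.90×10⁻⁴.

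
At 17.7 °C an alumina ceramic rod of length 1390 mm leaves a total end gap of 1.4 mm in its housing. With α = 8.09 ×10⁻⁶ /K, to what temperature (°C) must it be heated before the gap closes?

α·L₀·ΔT = 1.4 mm ⇒ ΔT = 1.4 / (8.09×10⁻⁶ × 1390.0) = 124.5 K.
T = 17.7 + 124.5 = 142.2 °C.

142 °C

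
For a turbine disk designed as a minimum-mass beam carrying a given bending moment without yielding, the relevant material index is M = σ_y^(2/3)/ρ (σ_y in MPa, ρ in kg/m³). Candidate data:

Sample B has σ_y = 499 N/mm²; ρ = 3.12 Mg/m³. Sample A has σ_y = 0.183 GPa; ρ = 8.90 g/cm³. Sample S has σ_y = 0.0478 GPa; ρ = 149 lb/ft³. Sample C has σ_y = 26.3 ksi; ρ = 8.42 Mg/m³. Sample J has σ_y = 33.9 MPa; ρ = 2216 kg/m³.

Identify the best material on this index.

Putting every candidate on a common basis:
  sample B: σ_y = 499.0 MPa, ρ = 3120 kg/m³
  sample A: σ_y = 183.0 MPa, ρ = 8900 kg/m³
  sample S: σ_y = 47.80 MPa, ρ = 2387 kg/m³
  sample C: σ_y = 181.3 MPa, ρ = 8420 kg/m³
  sample J: σ_y = 33.90 MPa, ρ = 2216 kg/m³
  sample B: M = 20.2×10⁻³
  sample S: M = 5.52×10⁻³
  sample J: M = 4.73×10⁻³
  sample C: M = 3.80×10⁻³
  sample A: M = 3.62×10⁻³
Highest index: sample B.

sample B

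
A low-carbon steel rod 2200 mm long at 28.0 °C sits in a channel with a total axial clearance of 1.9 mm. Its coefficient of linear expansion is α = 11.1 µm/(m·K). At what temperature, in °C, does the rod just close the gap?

106 °C

α·L₀·ΔT = 1.9 mm ⇒ ΔT = 1.9 / (11.1×10⁻⁶ × 2200.0) = 77.81 K.
T = 28.0 + 77.81 = 105.8 °C.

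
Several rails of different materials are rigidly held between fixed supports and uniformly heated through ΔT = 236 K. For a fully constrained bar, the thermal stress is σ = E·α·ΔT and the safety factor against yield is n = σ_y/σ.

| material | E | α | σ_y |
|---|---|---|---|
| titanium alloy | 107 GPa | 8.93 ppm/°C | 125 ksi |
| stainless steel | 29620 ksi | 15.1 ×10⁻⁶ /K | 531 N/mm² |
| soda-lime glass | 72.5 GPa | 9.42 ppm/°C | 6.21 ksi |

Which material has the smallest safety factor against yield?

With everything in SI (GPa, ×10⁻⁶/K, MPa):
  titanium alloy: E = 107.0, α = 8.93, σ_y = 861.8 → σ = 226 MPa, n = 3.82
  stainless steel: E = 204.2, α = 15.1, σ_y = 531.0 → σ = 728 MPa, n = 0.730
  soda-lime glass: E = 72.50, α = 9.42, σ_y = 42.82 → σ = 161 MPa, n = 0.266
The minimum is soda-lime glass at n = 0.266.

soda-lime glass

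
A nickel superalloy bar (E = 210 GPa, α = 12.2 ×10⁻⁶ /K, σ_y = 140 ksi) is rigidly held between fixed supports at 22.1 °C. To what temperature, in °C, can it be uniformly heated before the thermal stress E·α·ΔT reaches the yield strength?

399 °C

σ_y = 140 ksi = 965.3 MPa.
E·α·ΔT = 965.3 MPa ⇒ ΔT = 965.3 / (210.0×10³ × 12.2×10⁻⁶) = 376.8 K.
T = 22.1 + 376.8 = 398.9 °C.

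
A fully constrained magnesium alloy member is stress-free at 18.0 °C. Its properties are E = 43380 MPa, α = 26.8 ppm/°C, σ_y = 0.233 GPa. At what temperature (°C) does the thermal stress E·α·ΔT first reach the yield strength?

218 °C

E = 43380 MPa = 43.38 GPa.
σ_y = 0.233 GPa = 233.0 MPa.
E·α·ΔT = 233.0 MPa ⇒ ΔT = 233.0 / (43.38×10³ × 26.8×10⁻⁶) = 200.4 K.
T = 18.0 + 200.4 = 218.4 °C.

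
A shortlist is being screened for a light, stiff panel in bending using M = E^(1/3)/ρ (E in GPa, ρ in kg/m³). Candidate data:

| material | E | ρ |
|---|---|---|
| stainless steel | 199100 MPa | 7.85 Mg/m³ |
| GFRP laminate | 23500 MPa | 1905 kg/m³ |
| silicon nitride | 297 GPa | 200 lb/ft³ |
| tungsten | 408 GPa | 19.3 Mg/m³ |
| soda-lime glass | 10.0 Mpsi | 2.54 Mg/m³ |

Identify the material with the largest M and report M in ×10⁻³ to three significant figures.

silicon nitride, M = 2.08×10⁻³

Putting every candidate on a common basis:
  stainless steel: E = 199.1 GPa, ρ = 7850 kg/m³
  GFRP laminate: E = 23.50 GPa, ρ = 1905 kg/m³
  silicon nitride: E = 297.0 GPa, ρ = 3204 kg/m³
  tungsten: E = 408.0 GPa, ρ = 19300 kg/m³
  soda-lime glass: E = 68.95 GPa, ρ = 2540 kg/m³
  silicon nitride: M = 2.08×10⁻³
  soda-lime glass: M = 1.61×10⁻³
  GFRP laminate: M = 1.50×10⁻³
  stainless steel: M = 0.744×10⁻³
  tungsten: M = 0.384×10⁻³
Silicon nitride ranks first.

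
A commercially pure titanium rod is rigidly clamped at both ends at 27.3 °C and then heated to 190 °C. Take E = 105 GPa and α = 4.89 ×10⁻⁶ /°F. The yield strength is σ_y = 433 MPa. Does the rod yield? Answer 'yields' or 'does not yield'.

does not yield

α = 4.89×10⁻⁶/°F × 9/5 = 8.80×10⁻⁶/K.
ΔT = 162.7 K. Constrained thermal stress σ = E·α·ΔT = 105.0×10³ MPa × 8.80×10⁻⁶ × 162.7 = 150 MPa (compressive).
Compare to σ_y = 433 MPa: σ < σ_y, so it does not yield.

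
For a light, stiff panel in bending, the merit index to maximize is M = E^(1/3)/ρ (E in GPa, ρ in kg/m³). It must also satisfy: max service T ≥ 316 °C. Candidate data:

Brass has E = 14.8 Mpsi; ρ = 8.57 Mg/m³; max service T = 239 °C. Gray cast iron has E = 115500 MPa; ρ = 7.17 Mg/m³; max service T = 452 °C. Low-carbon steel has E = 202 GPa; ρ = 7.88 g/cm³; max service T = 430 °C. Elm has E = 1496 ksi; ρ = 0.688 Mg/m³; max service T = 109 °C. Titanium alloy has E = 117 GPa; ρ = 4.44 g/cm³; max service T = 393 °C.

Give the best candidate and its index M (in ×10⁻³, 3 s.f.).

titanium alloy, M = 1.10×10⁻³

Screen on constraints: max service T ≥ 316 °C. Survivors: gray cast iron, low-carbon steel, titanium alloy.
Normalizing units and computing the index:
  gray cast iron: E = 115.5 GPa, ρ = 7170 kg/m³
  low-carbon steel: E = 202.0 GPa, ρ = 7880 kg/m³
  titanium alloy: E = 117.0 GPa, ρ = 4440 kg/m³
  titanium alloy: M = 1.10×10⁻³
  low-carbon steel: M = 0.745×10⁻³
  gray cast iron: M = 0.679×10⁻³
Titanium alloy has the largest M.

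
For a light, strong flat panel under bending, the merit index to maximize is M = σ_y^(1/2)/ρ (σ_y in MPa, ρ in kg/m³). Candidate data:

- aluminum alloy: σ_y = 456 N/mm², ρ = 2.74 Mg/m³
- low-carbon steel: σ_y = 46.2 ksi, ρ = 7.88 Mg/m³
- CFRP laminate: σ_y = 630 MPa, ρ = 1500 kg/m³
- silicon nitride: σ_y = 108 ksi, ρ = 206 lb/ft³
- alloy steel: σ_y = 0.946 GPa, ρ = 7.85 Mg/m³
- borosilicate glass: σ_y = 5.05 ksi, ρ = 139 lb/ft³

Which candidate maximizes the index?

In SI units:
  aluminum alloy: σ_y = 456.0 MPa, ρ = 2740 kg/m³
  low-carbon steel: σ_y = 318.5 MPa, ρ = 7880 kg/m³
  CFRP laminate: σ_y = 630.0 MPa, ρ = 1500 kg/m³
  silicon nitride: σ_y = 744.6 MPa, ρ = 3300 kg/m³
  alloy steel: σ_y = 946.0 MPa, ρ = 7850 kg/m³
  borosilicate glass: σ_y = 34.82 MPa, ρ = 2227 kg/m³
  CFRP laminate: M = 16.7×10⁻³
  silicon nitride: M = 8.27×10⁻³
  aluminum alloy: M = 7.79×10⁻³
  alloy steel: M = 3.92×10⁻³
  borosilicate glass: M = 2.65×10⁻³
  low-carbon steel: M = 2.26×10⁻³
The maximum is for CFRP laminate.

CFRP laminate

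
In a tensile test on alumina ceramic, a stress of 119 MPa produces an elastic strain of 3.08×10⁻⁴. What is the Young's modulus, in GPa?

E = σ/ε = 119 MPa / 3.08×10⁻⁴ = 386400 MPa = 386 GPa.

386 GPa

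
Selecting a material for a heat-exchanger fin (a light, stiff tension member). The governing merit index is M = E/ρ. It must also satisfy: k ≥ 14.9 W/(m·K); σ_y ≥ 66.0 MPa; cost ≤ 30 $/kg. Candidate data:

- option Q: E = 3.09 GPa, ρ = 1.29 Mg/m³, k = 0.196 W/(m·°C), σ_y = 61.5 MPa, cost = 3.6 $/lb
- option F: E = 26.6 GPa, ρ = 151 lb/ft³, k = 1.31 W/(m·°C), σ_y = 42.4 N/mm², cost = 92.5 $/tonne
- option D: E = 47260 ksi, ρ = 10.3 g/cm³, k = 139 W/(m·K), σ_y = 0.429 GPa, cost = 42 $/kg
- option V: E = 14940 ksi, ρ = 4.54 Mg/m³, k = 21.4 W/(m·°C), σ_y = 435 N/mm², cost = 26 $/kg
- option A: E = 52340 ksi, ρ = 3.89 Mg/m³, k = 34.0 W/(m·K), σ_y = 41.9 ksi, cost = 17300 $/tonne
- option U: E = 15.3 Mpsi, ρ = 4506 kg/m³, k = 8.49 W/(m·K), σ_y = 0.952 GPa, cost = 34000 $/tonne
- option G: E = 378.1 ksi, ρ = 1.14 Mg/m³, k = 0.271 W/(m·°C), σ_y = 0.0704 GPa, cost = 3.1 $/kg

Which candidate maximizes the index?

Screen on constraints: k ≥ 14.9 W/(m·K); σ_y ≥ 66.0 MPa; cost ≤ 30 $/kg. Survivors: option V, option A.
Putting every candidate on a common basis:
  option V: E = 103.0 GPa, ρ = 4540 kg/m³
  option A: E = 360.9 GPa, ρ = 3890 kg/m³
  option A: M = 92.8 MN·m/kg
  option V: M = 22.7 MN·m/kg
Option A ranks first.

option A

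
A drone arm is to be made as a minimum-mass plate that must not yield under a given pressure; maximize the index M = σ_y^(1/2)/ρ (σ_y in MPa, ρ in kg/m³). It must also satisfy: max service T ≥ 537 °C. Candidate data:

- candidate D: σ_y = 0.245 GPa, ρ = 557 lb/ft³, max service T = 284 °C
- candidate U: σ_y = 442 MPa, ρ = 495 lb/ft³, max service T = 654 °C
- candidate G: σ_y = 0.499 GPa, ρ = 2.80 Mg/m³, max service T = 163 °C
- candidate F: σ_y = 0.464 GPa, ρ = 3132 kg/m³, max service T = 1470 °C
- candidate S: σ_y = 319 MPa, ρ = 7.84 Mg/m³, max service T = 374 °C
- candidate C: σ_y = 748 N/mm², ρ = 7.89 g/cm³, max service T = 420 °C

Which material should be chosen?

candidate F

Screen on constraints: max service T ≥ 537 °C. Survivors: candidate U, candidate F.
Convert each candidate to consistent units, then evaluate M:
  candidate U: σ_y = 442.0 MPa, ρ = 7929 kg/m³
  candidate F: σ_y = 464.0 MPa, ρ = 3132 kg/m³
  candidate F: M = 6.88×10⁻³
  candidate U: M = 2.65×10⁻³
Candidate F ranks first.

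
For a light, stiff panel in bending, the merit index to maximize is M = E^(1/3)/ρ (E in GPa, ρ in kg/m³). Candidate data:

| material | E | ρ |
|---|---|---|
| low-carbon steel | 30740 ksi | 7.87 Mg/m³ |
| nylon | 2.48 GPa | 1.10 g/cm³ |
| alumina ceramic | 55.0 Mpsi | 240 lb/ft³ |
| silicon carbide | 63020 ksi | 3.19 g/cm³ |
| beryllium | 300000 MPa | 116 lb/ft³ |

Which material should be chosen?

beryllium

Putting every candidate on a common basis:
  low-carbon steel: E = 211.9 GPa, ρ = 7870 kg/m³
  nylon: E = 2.480 GPa, ρ = 1100 kg/m³
  alumina ceramic: E = 379.2 GPa, ρ = 3844 kg/m³
  silicon carbide: E = 434.5 GPa, ρ = 3190 kg/m³
  beryllium: E = 300.0 GPa, ρ = 1858 kg/m³
  beryllium: M = 3.60×10⁻³
  silicon carbide: M = 2.37×10⁻³
  alumina ceramic: M = 1.88×10⁻³
  nylon: M = 1.23×10⁻³
  low-carbon steel: M = 0.758×10⁻³
Beryllium ranks first.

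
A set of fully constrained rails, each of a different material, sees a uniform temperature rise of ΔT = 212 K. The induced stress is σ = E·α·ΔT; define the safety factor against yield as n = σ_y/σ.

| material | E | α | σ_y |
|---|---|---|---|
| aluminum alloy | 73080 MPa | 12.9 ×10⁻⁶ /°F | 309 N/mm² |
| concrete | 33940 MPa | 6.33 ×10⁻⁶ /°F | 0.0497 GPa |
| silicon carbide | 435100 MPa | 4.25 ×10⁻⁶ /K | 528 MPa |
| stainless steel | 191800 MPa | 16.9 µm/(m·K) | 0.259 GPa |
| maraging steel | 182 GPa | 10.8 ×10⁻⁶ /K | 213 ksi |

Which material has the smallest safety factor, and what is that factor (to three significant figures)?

stainless steel, n = 0.377

Per material, after unit conversion:
  aluminum alloy: E = 73.08, α = 23.2, σ_y = 309.0 → σ = 360 MPa, n = 0.859
  concrete: E = 33.94, α = 11.4, σ_y = 49.70 → σ = 82.0 MPa, n = 0.606
  silicon carbide: E = 435.1, α = 4.25, σ_y = 528.0 → σ = 392 MPa, n = 1.35
  stainless steel: E = 191.8, α = 16.9, σ_y = 259.0 → σ = 687 MPa, n = 0.377
  maraging steel: E = 182.0, α = 10.8, σ_y = 1469 → σ = 417 MPa, n = 3.52
The minimum is stainless steel at n = 0.377.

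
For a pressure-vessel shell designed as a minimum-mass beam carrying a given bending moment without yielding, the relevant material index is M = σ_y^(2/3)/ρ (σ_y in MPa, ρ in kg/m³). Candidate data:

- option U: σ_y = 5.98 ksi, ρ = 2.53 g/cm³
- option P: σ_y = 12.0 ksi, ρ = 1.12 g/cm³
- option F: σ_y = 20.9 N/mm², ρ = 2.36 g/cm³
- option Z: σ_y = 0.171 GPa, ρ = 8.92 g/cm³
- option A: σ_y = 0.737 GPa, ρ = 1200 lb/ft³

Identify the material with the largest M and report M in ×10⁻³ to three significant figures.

option P, M = 17.0×10⁻³

In SI units:
  option U: σ_y = 41.23 MPa, ρ = 2530 kg/m³
  option P: σ_y = 82.74 MPa, ρ = 1120 kg/m³
  option F: σ_y = 20.90 MPa, ρ = 2360 kg/m³
  option Z: σ_y = 171.0 MPa, ρ = 8920 kg/m³
  option A: σ_y = 737.0 MPa, ρ = 19220 kg/m³
  option P: M = 17.0×10⁻³
  option U: M = 4.72×10⁻³
  option A: M = 4.24×10⁻³
  option Z: M = 3.45×10⁻³
  option F: M = 3.22×10⁻³
Highest index: option P.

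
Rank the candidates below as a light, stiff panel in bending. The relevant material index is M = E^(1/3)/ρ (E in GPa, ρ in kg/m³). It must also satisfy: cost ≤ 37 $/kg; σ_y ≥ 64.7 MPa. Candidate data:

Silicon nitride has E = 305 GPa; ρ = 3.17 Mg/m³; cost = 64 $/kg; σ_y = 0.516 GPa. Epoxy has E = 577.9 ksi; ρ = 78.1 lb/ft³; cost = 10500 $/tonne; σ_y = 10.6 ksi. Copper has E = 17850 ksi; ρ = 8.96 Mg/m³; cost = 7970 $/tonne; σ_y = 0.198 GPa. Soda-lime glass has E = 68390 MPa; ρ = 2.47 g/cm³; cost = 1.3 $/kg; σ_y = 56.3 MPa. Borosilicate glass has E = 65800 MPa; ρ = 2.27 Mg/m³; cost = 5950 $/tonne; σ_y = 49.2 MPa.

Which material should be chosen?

epoxy

Screen on constraints: cost ≤ 37 $/kg; σ_y ≥ 64.7 MPa. Survivors: epoxy, copper.
Putting every candidate on a common basis:
  epoxy: E = 3.984 GPa, ρ = 1251 kg/m³
  copper: E = 123.1 GPa, ρ = 8960 kg/m³
  epoxy: M = 1.27×10⁻³
  copper: M = 0.555×10⁻³
Epoxy ranks first.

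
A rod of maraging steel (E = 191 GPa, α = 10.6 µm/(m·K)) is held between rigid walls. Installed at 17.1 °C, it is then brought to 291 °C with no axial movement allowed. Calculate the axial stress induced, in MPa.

ΔT = 273.9 K. Constrained thermal stress σ = E·α·ΔT = 191.0×10³ MPa × 10.6×10⁻⁶ × 273.9 = 555 MPa (compressive).

555 MPa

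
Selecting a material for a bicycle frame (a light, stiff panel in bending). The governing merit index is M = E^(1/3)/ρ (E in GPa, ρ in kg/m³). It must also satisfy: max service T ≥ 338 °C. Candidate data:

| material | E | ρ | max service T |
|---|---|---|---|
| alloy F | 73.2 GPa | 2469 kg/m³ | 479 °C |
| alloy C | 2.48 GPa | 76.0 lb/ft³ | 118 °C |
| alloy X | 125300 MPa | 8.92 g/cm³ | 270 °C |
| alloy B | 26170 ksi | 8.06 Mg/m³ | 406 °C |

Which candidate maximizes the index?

Screen on constraints: max service T ≥ 338 °C. Survivors: alloy F, alloy B.
After converting to SI:
  alloy F: E = 73.20 GPa, ρ = 2469 kg/m³
  alloy B: E = 180.4 GPa, ρ = 8060 kg/m³
  alloy F: M = 1.69×10⁻³
  alloy B: M = 0.701×10⁻³
Alloy F has the largest M.

alloy F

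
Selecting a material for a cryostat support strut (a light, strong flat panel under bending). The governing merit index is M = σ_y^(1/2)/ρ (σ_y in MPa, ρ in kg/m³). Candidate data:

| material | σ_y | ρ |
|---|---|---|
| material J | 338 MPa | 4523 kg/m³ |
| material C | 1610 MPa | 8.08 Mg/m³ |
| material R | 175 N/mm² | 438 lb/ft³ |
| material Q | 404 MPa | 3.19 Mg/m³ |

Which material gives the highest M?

material Q

Convert each candidate to consistent units, then evaluate M:
  material J: σ_y = 338.0 MPa, ρ = 4523 kg/m³
  material C: σ_y = 1610 MPa, ρ = 8080 kg/m³
  material R: σ_y = 175.0 MPa, ρ = 7016 kg/m³
  material Q: σ_y = 404.0 MPa, ρ = 3190 kg/m³
  material Q: M = 6.30×10⁻³
  material C: M = 4.97×10⁻³
  material J: M = 4.06×10⁻³
  material R: M = 1.89×10⁻³
Material Q ranks first.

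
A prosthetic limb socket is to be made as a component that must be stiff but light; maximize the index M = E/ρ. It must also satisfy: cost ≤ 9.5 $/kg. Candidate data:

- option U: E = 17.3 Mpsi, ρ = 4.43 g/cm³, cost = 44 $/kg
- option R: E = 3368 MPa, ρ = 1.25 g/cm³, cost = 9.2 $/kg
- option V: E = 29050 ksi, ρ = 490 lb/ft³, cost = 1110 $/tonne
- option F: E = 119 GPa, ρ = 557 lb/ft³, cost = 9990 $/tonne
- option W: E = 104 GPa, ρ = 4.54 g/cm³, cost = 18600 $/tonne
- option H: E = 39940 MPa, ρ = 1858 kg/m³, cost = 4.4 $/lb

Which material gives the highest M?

Screen on constraints: cost ≤ 9.5 $/kg. Survivors: option R, option V.
In SI units:
  option R: E = 3.368 GPa, ρ = 1250 kg/m³
  option V: E = 200.3 GPa, ρ = 7849 kg/m³
  option V: M = 25.5 MN·m/kg
  option R: M = 2.69 MN·m/kg
Option V ranks first.

option V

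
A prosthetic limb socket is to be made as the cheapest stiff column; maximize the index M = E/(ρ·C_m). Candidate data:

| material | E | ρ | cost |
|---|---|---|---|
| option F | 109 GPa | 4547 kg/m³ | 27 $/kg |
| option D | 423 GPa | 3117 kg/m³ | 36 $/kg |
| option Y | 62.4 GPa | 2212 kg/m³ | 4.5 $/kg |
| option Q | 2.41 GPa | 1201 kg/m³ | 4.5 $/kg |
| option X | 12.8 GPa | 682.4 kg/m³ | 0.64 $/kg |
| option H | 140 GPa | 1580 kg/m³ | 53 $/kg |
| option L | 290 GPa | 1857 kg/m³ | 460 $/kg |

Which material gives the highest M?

Evaluate M for each candidate:
  option X: M = 29.3 MN·m per $
  option Y: M = 6.27 MN·m per $
  option D: M = 3.77 MN·m per $
  option H: M = 1.67 MN·m per $
  option F: M = 0.888 MN·m per $
  option Q: M = 0.446 MN·m per $
  option L: M = 0.339 MN·m per $
Option X ranks first.

option X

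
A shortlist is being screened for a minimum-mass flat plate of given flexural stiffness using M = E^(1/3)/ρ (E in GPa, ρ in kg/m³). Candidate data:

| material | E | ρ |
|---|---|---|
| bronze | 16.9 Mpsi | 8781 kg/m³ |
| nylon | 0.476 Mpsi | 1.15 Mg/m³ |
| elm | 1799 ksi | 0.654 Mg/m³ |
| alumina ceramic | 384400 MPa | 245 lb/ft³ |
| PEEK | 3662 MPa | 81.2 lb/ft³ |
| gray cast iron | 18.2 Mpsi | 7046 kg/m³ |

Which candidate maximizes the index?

In SI units:
  bronze: E = 116.5 GPa, ρ = 8781 kg/m³
  nylon: E = 3.282 GPa, ρ = 1150 kg/m³
  elm: E = 12.40 GPa, ρ = 654.0 kg/m³
  alumina ceramic: E = 384.4 GPa, ρ = 3925 kg/m³
  PEEK: E = 3.662 GPa, ρ = 1301 kg/m³
  gray cast iron: E = 125.5 GPa, ρ = 7046 kg/m³
  elm: M = 3.54×10⁻³
  alumina ceramic: M = 1.85×10⁻³
  nylon: M = 1.29×10⁻³
  PEEK: M = 1.19×10⁻³
  gray cast iron: M = 0.711×10⁻³
  bronze: M = 0.556×10⁻³
The maximum is for elm.

elm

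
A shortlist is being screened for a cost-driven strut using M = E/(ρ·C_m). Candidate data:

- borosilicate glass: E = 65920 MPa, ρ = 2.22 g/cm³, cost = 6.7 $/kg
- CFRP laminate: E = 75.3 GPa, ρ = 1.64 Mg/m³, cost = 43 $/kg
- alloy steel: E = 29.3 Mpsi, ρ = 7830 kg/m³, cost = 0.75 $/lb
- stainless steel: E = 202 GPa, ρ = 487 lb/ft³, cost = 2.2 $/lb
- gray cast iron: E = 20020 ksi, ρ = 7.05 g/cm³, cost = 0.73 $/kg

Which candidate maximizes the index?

Normalizing units and computing the index:
  borosilicate glass: E = 65.92 GPa, ρ = 2220 kg/m³, cost = 6.700 $/kg
  CFRP laminate: E = 75.30 GPa, ρ = 1640 kg/m³, cost = 43.00 $/kg
  alloy steel: E = 202.0 GPa, ρ = 7830 kg/m³, cost = 1.653 $/kg
  stainless steel: E = 202.0 GPa, ρ = 7801 kg/m³, cost = 4.850 $/kg
  gray cast iron: E = 138.0 GPa, ρ = 7050 kg/m³, cost = 0.7300 $/kg
  gray cast iron: M = 26.8 MN·m per $
  alloy steel: M = 15.6 MN·m per $
  stainless steel: M = 5.34 MN·m per $
  borosilicate glass: M = 4.43 MN·m per $
  CFRP laminate: M = 1.07 MN·m per $
Highest index: gray cast iron.

gray cast iron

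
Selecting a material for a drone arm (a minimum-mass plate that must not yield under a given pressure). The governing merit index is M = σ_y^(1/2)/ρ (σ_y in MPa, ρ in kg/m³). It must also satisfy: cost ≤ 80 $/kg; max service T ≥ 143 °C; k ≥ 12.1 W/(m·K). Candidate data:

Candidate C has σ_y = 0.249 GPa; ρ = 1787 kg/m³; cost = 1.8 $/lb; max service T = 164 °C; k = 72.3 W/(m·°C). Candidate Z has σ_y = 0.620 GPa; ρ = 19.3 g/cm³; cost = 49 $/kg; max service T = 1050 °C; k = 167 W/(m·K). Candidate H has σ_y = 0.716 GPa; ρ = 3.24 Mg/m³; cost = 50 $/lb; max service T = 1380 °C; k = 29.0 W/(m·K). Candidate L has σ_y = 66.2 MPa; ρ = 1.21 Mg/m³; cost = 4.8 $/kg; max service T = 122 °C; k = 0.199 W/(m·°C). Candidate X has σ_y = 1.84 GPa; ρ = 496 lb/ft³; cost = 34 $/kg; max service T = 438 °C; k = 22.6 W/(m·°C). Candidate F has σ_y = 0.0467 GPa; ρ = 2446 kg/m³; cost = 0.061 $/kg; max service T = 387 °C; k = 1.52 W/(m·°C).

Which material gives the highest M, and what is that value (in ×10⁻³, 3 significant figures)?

Screen on constraints: cost ≤ 80 $/kg; max service T ≥ 143 °C; k ≥ 12.1 W/(m·K). Survivors: candidate C, candidate Z, candidate X.
In SI units:
  candidate C: σ_y = 249.0 MPa, ρ = 1787 kg/m³
  candidate Z: σ_y = 620.0 MPa, ρ = 19300 kg/m³
  candidate X: σ_y = 1840 MPa, ρ = 7945 kg/m³
  candidate C: M = 8.83×10⁻³
  candidate X: M = 5.40×10⁻³
  candidate Z: M = 1.29×10⁻³
Highest index: candidate C.

candidate C, M = 8.83×10⁻³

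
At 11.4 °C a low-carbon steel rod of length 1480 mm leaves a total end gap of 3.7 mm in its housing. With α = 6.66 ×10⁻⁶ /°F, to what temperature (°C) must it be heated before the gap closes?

220 °C

α = 6.66×10⁻⁶/°F × 9/5 = 12.0×10⁻⁶/K.
α·L₀·ΔT = 3.7 mm ⇒ ΔT = 3.7 / (12.0×10⁻⁶ × 1480.0) = 208.5 K.
T = 11.4 + 208.5 = 219.9 °C.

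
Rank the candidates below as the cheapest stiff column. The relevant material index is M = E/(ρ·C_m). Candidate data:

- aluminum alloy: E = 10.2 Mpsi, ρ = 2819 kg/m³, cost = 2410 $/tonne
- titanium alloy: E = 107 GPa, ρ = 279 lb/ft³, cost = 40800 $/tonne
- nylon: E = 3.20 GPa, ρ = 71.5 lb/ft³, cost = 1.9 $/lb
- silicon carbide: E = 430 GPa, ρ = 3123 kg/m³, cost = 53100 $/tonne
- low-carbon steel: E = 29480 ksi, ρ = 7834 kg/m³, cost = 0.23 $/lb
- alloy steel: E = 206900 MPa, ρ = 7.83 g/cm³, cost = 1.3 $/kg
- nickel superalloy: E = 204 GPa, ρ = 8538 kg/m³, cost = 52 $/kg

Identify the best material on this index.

low-carbon steel

Putting every candidate on a common basis:
  aluminum alloy: E = 70.33 GPa, ρ = 2819 kg/m³, cost = 2.410 $/kg
  titanium alloy: E = 107.0 GPa, ρ = 4469 kg/m³, cost = 40.80 $/kg
  nylon: E = 3.200 GPa, ρ = 1145 kg/m³, cost = 4.189 $/kg
  silicon carbide: E = 430.0 GPa, ρ = 3123 kg/m³, cost = 53.10 $/kg
  low-carbon steel: E = 203.3 GPa, ρ = 7834 kg/m³, cost = 0.5071 $/kg
  alloy steel: E = 206.9 GPa, ρ = 7830 kg/m³, cost = 1.300 $/kg
  nickel superalloy: E = 204.0 GPa, ρ = 8538 kg/m³, cost = 52.00 $/kg
  low-carbon steel: M = 51.2 MN·m per $
  alloy steel: M = 20.3 MN·m per $
  aluminum alloy: M = 10.4 MN·m per $
  silicon carbide: M = 2.59 MN·m per $
  nylon: M = 0.667 MN·m per $
  titanium alloy: M = 0.587 MN·m per $
  nickel superalloy: M = 0.459 MN·m per $
The maximum is for low-carbon steel.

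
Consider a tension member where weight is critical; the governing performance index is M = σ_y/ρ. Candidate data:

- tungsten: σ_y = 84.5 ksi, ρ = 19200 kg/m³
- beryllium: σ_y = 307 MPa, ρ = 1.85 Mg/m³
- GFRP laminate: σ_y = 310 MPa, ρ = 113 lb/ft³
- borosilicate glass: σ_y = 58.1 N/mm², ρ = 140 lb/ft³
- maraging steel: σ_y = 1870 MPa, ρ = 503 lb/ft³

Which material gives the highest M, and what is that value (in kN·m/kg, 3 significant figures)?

maraging steel, M = 232 kN·m/kg

In SI units:
  tungsten: σ_y = 582.6 MPa, ρ = 19200 kg/m³
  beryllium: σ_y = 307.0 MPa, ρ = 1850 kg/m³
  GFRP laminate: σ_y = 310.0 MPa, ρ = 1810 kg/m³
  borosilicate glass: σ_y = 58.10 MPa, ρ = 2243 kg/m³
  maraging steel: σ_y = 1870 MPa, ρ = 8057 kg/m³
  maraging steel: M = 232 kN·m/kg
  GFRP laminate: M = 171 kN·m/kg
  beryllium: M = 166 kN·m/kg
  tungsten: M = 30.3 kN·m/kg
  borosilicate glass: M = 25.9 kN·m/kg
The maximum is for maraging steel.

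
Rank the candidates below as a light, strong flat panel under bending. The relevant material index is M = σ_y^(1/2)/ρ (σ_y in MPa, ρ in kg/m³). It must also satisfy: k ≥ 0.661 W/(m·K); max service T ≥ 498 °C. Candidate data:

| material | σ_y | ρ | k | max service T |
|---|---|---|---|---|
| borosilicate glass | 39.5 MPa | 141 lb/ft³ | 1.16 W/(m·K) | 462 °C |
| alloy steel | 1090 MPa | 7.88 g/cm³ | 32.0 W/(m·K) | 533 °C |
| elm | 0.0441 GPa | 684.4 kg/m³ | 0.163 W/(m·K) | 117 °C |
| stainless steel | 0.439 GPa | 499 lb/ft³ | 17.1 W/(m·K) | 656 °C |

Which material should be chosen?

Screen on constraints: k ≥ 0.661 W/(m·K); max service T ≥ 498 °C. Survivors: alloy steel, stainless steel.
Putting every candidate on a common basis:
  alloy steel: σ_y = 1090 MPa, ρ = 7880 kg/m³
  stainless steel: σ_y = 439.0 MPa, ρ = 7993 kg/m³
  alloy steel: M = 4.19×10⁻³
  stainless steel: M = 2.62×10⁻³
Alloy steel has the largest M.

alloy steel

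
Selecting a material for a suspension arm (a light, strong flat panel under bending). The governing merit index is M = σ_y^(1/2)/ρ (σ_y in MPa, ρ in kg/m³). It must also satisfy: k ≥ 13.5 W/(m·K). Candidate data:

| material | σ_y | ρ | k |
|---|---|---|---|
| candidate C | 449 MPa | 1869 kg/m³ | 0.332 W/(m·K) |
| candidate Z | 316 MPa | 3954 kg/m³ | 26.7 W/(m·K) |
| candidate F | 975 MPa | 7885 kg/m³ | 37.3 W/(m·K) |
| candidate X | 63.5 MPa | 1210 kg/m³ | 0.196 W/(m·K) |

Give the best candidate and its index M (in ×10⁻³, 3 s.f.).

Screen on constraints: k ≥ 13.5 W/(m·K). Survivors: candidate Z, candidate F.
Evaluate M for each candidate:
  candidate Z: M = 4.50×10⁻³
  candidate F: M = 3.96×10⁻³
Highest index: candidate Z.

candidate Z, M = 4.50×10⁻³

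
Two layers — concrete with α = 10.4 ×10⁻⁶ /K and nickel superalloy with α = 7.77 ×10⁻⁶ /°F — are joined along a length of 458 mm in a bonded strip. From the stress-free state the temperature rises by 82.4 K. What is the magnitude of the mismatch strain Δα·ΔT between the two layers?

nickel superalloy: α = 7.77×10⁻⁶/°F × 9/5 = 14.0×10⁻⁶/K.
Δα = |10.4 − 14.0|×10⁻⁶/K = 3.59×10⁻⁶/K.
Mismatch strain = Δα·ΔT = 3.59×10⁻⁶ × 82.4 = 2.95×10⁻⁴.

2.95×10⁻⁴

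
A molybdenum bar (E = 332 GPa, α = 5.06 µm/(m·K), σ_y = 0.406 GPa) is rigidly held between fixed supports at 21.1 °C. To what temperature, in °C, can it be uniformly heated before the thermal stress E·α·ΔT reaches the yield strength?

263 °C

σ_y = 0.406 GPa = 406.0 MPa.
E·α·ΔT = 406.0 MPa ⇒ ΔT = 406.0 / (332.0×10³ × 5.06×10⁻⁶) = 241.7 K.
T = 21.1 + 241.7 = 262.8 °C.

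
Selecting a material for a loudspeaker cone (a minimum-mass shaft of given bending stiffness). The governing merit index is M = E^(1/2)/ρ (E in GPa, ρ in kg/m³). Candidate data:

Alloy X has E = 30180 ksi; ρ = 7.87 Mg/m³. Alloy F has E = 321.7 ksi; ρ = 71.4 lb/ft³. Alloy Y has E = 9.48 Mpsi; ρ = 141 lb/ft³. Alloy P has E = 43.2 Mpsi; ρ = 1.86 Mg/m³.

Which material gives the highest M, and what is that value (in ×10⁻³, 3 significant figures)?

alloy P, M = 9.28×10⁻³

Putting every candidate on a common basis:
  alloy X: E = 208.1 GPa, ρ = 7870 kg/m³
  alloy F: E = 2.218 GPa, ρ = 1144 kg/m³
  alloy Y: E = 65.36 GPa, ρ = 2259 kg/m³
  alloy P: E = 297.9 GPa, ρ = 1860 kg/m³
  alloy P: M = 9.28×10⁻³
  alloy Y: M = 3.58×10⁻³
  alloy X: M = 1.83×10⁻³
  alloy F: M = 1.30×10⁻³
Alloy P ranks first.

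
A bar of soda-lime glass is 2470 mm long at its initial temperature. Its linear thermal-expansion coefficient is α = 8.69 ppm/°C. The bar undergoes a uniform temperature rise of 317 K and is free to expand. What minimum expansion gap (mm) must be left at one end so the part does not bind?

ΔL = α·L₀·ΔT = 8.69×10⁻⁶ × 2470 mm × 317.0 K = 6.80 mm.

6.80 mm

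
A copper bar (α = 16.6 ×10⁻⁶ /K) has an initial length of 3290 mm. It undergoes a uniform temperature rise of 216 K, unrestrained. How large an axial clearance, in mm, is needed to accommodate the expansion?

ΔL = α·L₀·ΔT = 16.6×10⁻⁶ × 3290 mm × 216.0 K = 11.8 mm.

11.8 mm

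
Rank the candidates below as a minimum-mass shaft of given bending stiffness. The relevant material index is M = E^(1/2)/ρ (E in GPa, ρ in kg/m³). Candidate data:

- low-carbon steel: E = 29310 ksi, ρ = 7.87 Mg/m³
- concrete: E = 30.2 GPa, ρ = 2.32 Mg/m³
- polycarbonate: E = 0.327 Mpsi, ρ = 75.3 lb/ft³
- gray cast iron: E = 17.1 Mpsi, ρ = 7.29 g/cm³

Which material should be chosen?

concrete

Normalizing units and computing the index:
  low-carbon steel: E = 202.1 GPa, ρ = 7870 kg/m³
  concrete: E = 30.20 GPa, ρ = 2320 kg/m³
  polycarbonate: E = 2.255 GPa, ρ = 1206 kg/m³
  gray cast iron: E = 117.9 GPa, ρ = 7290 kg/m³
  concrete: M = 2.37×10⁻³
  low-carbon steel: M = 1.81×10⁻³
  gray cast iron: M = 1.49×10⁻³
  polycarbonate: M = 1.24×10⁻³
Concrete ranks first.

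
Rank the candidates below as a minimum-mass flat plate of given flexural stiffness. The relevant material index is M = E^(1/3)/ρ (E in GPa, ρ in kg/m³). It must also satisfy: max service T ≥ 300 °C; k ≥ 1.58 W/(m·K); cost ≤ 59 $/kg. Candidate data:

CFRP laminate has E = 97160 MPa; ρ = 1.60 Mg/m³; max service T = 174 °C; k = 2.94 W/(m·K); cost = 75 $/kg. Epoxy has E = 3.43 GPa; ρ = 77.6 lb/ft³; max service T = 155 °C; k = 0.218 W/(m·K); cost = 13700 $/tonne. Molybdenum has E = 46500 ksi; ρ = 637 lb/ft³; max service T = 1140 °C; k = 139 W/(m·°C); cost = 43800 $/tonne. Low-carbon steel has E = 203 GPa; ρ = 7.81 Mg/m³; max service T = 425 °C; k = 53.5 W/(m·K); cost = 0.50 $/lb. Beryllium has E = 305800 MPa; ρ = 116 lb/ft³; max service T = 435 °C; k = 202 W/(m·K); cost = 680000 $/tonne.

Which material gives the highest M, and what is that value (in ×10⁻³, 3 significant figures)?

Screen on constraints: max service T ≥ 300 °C; k ≥ 1.58 W/(m·K); cost ≤ 59 $/kg. Survivors: molybdenum, low-carbon steel.
Normalizing units and computing the index:
  molybdenum: E = 320.6 GPa, ρ = 10200 kg/m³
  low-carbon steel: E = 203.0 GPa, ρ = 7810 kg/m³
  low-carbon steel: M = 0.753×10⁻³
  molybdenum: M = 0.671×10⁻³
Low-carbon steel has the largest M.

low-carbon steel, M = 0.753×10⁻³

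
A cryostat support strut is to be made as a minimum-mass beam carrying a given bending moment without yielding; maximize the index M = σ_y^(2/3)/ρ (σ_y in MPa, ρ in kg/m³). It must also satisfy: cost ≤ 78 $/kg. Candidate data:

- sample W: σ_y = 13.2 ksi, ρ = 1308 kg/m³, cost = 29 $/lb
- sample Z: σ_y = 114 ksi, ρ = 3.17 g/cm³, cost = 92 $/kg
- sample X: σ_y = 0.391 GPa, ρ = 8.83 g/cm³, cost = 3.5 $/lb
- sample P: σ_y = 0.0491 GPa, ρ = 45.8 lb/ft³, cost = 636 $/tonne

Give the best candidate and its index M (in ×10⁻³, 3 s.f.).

Screen on constraints: cost ≤ 78 $/kg. Survivors: sample W, sample X, sample P.
In SI units:
  sample W: σ_y = 91.01 MPa, ρ = 1308 kg/m³
  sample X: σ_y = 391.0 MPa, ρ = 8830 kg/m³
  sample P: σ_y = 49.10 MPa, ρ = 733.6 kg/m³
  sample P: M = 18.3×10⁻³
  sample W: M = 15.5×10⁻³
  sample X: M = 6.06×10⁻³
Highest index: sample P.

sample P, M = 18.3×10⁻³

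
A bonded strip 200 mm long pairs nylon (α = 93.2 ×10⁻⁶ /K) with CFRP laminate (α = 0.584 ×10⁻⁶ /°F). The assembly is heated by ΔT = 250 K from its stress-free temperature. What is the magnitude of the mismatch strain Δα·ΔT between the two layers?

0.0230

CFRP laminate: α = 0.584×10⁻⁶/°F × 9/5 = 1.05×10⁻⁶/K.
Δα = |93.2 − 1.05|×10⁻⁶/K = 92.1×10⁻⁶/K.
Mismatch strain = Δα·ΔT = 92.1×10⁻⁶ × 250.0 = 0.0230.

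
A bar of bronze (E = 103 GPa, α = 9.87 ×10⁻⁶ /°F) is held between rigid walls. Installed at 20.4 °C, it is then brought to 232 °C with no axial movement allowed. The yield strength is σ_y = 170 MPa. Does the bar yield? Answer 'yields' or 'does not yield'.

yields

α = 9.87×10⁻⁶/°F × 9/5 = 17.8×10⁻⁶/K.
ΔT = 211.6 K. Constrained thermal stress σ = E·α·ΔT = 103.0×10³ MPa × 17.8×10⁻⁶ × 211.6 = 387 MPa (compressive).
Compare to σ_y = 170 MPa: σ ≥ σ_y, so it yields.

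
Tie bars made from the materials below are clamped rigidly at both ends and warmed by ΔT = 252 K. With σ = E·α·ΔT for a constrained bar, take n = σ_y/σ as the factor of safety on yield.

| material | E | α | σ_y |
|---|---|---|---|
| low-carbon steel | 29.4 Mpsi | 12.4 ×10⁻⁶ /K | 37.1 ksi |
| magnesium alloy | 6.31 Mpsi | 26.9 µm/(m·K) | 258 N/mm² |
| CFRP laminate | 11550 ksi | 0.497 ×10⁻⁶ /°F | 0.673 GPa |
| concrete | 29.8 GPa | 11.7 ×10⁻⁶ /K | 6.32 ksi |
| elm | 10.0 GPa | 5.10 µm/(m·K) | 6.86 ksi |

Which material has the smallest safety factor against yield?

Per material, after unit conversion:
  low-carbon steel: E = 202.7, α = 12.4, σ_y = 255.8 → σ = 633 MPa, n = 0.404
  magnesium alloy: E = 43.51, α = 26.9, σ_y = 258.0 → σ = 295 MPa, n = 0.875
  CFRP laminate: E = 79.63, α = 0.895, σ_y = 673.0 → σ = 18.0 MPa, n = 37.5
  concrete: E = 29.80, α = 11.7, σ_y = 43.57 → σ = 87.9 MPa, n = 0.496
  elm: E = 10.00, α = 5.10, σ_y = 47.30 → σ = 12.9 MPa, n = 3.68
Smallest n: low-carbon steel with n = 0.404.

low-carbon steel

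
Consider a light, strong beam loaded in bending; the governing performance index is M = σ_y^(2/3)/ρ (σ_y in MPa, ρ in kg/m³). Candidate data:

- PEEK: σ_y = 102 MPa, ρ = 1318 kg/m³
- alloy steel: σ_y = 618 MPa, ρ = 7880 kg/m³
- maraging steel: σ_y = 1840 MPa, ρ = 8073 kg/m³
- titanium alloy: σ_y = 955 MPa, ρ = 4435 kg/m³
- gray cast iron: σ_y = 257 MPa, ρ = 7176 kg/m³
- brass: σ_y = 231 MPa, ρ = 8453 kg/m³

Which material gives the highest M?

Per-candidate index values:
  titanium alloy: M = 21.9×10⁻³
  maraging steel: M = 18.6×10⁻³
  PEEK: M = 16.6×10⁻³
  alloy steel: M = 9.21×10⁻³
  gray cast iron: M = 5.63×10⁻³
  brass: M = 4.45×10⁻³
The maximum is for titanium alloy.

titanium alloy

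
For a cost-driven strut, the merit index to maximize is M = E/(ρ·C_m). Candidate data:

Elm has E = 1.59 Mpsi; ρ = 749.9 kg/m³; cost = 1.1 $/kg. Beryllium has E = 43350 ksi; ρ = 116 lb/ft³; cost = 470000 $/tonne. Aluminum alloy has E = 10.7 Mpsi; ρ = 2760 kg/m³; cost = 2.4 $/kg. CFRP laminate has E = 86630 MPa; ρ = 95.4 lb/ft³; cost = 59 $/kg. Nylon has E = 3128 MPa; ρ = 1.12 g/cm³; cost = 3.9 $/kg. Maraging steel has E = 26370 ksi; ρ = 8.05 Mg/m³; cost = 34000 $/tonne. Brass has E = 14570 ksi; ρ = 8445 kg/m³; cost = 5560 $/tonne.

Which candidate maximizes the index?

elm

Normalizing units and computing the index:
  elm: E = 10.96 GPa, ρ = 749.9 kg/m³, cost = 1.100 $/kg
  beryllium: E = 298.9 GPa, ρ = 1858 kg/m³, cost = 470.0 $/kg
  aluminum alloy: E = 73.77 GPa, ρ = 2760 kg/m³, cost = 2.400 $/kg
  CFRP laminate: E = 86.63 GPa, ρ = 1528 kg/m³, cost = 59.00 $/kg
  nylon: E = 3.128 GPa, ρ = 1120 kg/m³, cost = 3.900 $/kg
  maraging steel: E = 181.8 GPa, ρ = 8050 kg/m³, cost = 34.00 $/kg
  brass: E = 100.5 GPa, ρ = 8445 kg/m³, cost = 5.560 $/kg
  elm: M = 13.3 MN·m per $
  aluminum alloy: M = 11.1 MN·m per $
  brass: M = 2.14 MN·m per $
  CFRP laminate: M = 0.961 MN·m per $
  nylon: M = 0.716 MN·m per $
  maraging steel: M = 0.664 MN·m per $
  beryllium: M = 0.342 MN·m per $
Highest index: elm.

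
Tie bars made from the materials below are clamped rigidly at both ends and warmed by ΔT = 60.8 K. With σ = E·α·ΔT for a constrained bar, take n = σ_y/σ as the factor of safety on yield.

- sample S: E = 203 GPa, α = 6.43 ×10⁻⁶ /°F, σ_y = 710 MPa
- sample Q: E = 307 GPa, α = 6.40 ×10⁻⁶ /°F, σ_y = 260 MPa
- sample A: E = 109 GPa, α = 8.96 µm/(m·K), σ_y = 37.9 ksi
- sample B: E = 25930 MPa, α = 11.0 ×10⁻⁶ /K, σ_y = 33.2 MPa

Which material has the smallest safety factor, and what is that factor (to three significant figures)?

With everything in SI (GPa, ×10⁻⁶/K, MPa):
  sample S: E = 203.0, α = 11.6, σ_y = 710.0 → σ = 143 MPa, n = 4.97
  sample Q: E = 307.0, α = 11.5, σ_y = 260.0 → σ = 215 MPa, n = 1.21
  sample A: E = 109.0, α = 8.96, σ_y = 261.3 → σ = 59.4 MPa, n = 4.40
  sample B: E = 25.93, α = 11.0, σ_y = 33.20 → σ = 17.3 MPa, n = 1.91
Sample Q has the lowest safety factor, n = 1.21.

sample Q, n = 1.21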